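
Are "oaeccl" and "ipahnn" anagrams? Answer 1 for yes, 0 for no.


Strings: "oaeccl", "ipahnn"
Sorted first:  accelo
Sorted second: ahinnp
Differ at position 1: 'c' vs 'h' => not anagrams

0


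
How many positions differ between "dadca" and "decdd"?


Comparing "dadca" and "decdd" position by position:
  Position 0: 'd' vs 'd' => same
  Position 1: 'a' vs 'e' => DIFFER
  Position 2: 'd' vs 'c' => DIFFER
  Position 3: 'c' vs 'd' => DIFFER
  Position 4: 'a' vs 'd' => DIFFER
Positions that differ: 4

4


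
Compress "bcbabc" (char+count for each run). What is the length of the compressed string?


Input: bcbabc
Runs:
  'b' x 1 => "b1"
  'c' x 1 => "c1"
  'b' x 1 => "b1"
  'a' x 1 => "a1"
  'b' x 1 => "b1"
  'c' x 1 => "c1"
Compressed: "b1c1b1a1b1c1"
Compressed length: 12

12


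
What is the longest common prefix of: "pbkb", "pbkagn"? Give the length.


Words: pbkb, pbkagn
  Position 0: all 'p' => match
  Position 1: all 'b' => match
  Position 2: all 'k' => match
  Position 3: ('b', 'a') => mismatch, stop
LCP = "pbk" (length 3)

3


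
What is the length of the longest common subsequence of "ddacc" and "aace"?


LCS of "ddacc" and "aace"
DP table:
           a    a    c    e
      0    0    0    0    0
  d   0    0    0    0    0
  d   0    0    0    0    0
  a   0    1    1    1    1
  c   0    1    1    2    2
  c   0    1    1    2    2
LCS length = dp[5][4] = 2

2


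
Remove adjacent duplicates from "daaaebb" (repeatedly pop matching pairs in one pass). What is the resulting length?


Input: daaaebb
Stack-based adjacent duplicate removal:
  Read 'd': push. Stack: d
  Read 'a': push. Stack: da
  Read 'a': matches stack top 'a' => pop. Stack: d
  Read 'a': push. Stack: da
  Read 'e': push. Stack: dae
  Read 'b': push. Stack: daeb
  Read 'b': matches stack top 'b' => pop. Stack: dae
Final stack: "dae" (length 3)

3


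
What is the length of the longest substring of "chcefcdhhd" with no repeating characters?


Input: "chcefcdhhd"
Sliding window (track last position of each char):
  Position 0 ('c'): window [0,0] length 1 -- new best
  Position 1 ('h'): window [0,1] length 2 -- new best
  Position 2 ('c'): repeat (last at 0), move window start to 1
  Position 2 ('c'): window [1,2] length 2
  Position 3 ('e'): window [1,3] length 3 -- new best
  Position 4 ('f'): window [1,4] length 4 -- new best
  Position 5 ('c'): repeat (last at 2), move window start to 3
  Position 5 ('c'): window [3,5] length 3
  Position 6 ('d'): window [3,6] length 4
  Position 7 ('h'): window [3,7] length 5 -- new best
  Position 8 ('h'): repeat (last at 7), move window start to 8
  Position 8 ('h'): window [8,8] length 1
  Position 9 ('d'): window [8,9] length 2
Longest substring with no repeats: "efcdh" with length 5

5


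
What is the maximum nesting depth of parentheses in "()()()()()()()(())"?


Input: "()()()()()()()(())"
Tracking depth:
  Position 0 '(': depth becomes 1
  Position 1 ')': depth becomes 0
  Position 2 '(': depth becomes 1
  Position 3 ')': depth becomes 0
  Position 4 '(': depth becomes 1
  Position 5 ')': depth becomes 0
  Position 6 '(': depth becomes 1
  Position 7 ')': depth becomes 0
  Position 8 '(': depth becomes 1
  Position 9 ')': depth becomes 0
  Position 10 '(': depth becomes 1
  Position 11 ')': depth becomes 0
  Position 12 '(': depth becomes 1
  Position 13 ')': depth becomes 0
  Position 14 '(': depth becomes 1
  Position 15 '(': depth becomes 2
  Position 16 ')': depth becomes 1
  Position 17 ')': depth becomes 0
Maximum depth reached: 2

2


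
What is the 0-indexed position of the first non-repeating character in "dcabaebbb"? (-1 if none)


Input: dcabaebbb
Character frequencies:
  'a': 2
  'b': 4
  'c': 1
  'd': 1
  'e': 1
Scanning left to right for freq == 1:
  Position 0 ('d'): unique! => answer = 0

0


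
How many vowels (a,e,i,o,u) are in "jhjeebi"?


Input: jhjeebi
Checking each character:
  'j' at position 0: consonant
  'h' at position 1: consonant
  'j' at position 2: consonant
  'e' at position 3: vowel (running total: 1)
  'e' at position 4: vowel (running total: 2)
  'b' at position 5: consonant
  'i' at position 6: vowel (running total: 3)
Total vowels: 3

3


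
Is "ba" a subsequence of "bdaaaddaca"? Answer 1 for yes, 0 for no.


Check if "ba" is a subsequence of "bdaaaddaca"
Greedy scan:
  Position 0 ('b'): matches sub[0] = 'b'
  Position 1 ('d'): no match needed
  Position 2 ('a'): matches sub[1] = 'a'
  Position 3 ('a'): no match needed
  Position 4 ('a'): no match needed
  Position 5 ('d'): no match needed
  Position 6 ('d'): no match needed
  Position 7 ('a'): no match needed
  Position 8 ('c'): no match needed
  Position 9 ('a'): no match needed
All 2 characters matched => is a subsequence

1


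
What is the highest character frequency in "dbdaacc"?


Input: dbdaacc
Character counts:
  'a': 2
  'b': 1
  'c': 2
  'd': 2
Maximum frequency: 2

2


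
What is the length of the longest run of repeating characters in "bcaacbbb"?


Input: "bcaacbbb"
Scanning for longest run:
  Position 1 ('c'): new char, reset run to 1
  Position 2 ('a'): new char, reset run to 1
  Position 3 ('a'): continues run of 'a', length=2
  Position 4 ('c'): new char, reset run to 1
  Position 5 ('b'): new char, reset run to 1
  Position 6 ('b'): continues run of 'b', length=2
  Position 7 ('b'): continues run of 'b', length=3
Longest run: 'b' with length 3

3


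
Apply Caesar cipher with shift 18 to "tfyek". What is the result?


Caesar cipher: shift "tfyek" by 18
  't' (pos 19) + 18 = pos 11 = 'l'
  'f' (pos 5) + 18 = pos 23 = 'x'
  'y' (pos 24) + 18 = pos 16 = 'q'
  'e' (pos 4) + 18 = pos 22 = 'w'
  'k' (pos 10) + 18 = pos 2 = 'c'
Result: lxqwc

lxqwc


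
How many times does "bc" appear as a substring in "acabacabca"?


Searching for "bc" in "acabacabca"
Scanning each position:
  Position 0: "ac" => no
  Position 1: "ca" => no
  Position 2: "ab" => no
  Position 3: "ba" => no
  Position 4: "ac" => no
  Position 5: "ca" => no
  Position 6: "ab" => no
  Position 7: "bc" => MATCH
  Position 8: "ca" => no
Total occurrences: 1

1


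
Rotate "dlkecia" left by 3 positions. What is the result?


Input: "dlkecia", rotate left by 3
First 3 characters: "dlk"
Remaining characters: "ecia"
Concatenate remaining + first: "ecia" + "dlk" = "eciadlk"

eciadlk


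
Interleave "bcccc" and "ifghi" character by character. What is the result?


Interleaving "bcccc" and "ifghi":
  Position 0: 'b' from first, 'i' from second => "bi"
  Position 1: 'c' from first, 'f' from second => "cf"
  Position 2: 'c' from first, 'g' from second => "cg"
  Position 3: 'c' from first, 'h' from second => "ch"
  Position 4: 'c' from first, 'i' from second => "ci"
Result: bicfcgchci

bicfcgchci


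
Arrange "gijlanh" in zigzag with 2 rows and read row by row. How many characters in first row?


Zigzag "gijlanh" into 2 rows:
Placing characters:
  'g' => row 0
  'i' => row 1
  'j' => row 0
  'l' => row 1
  'a' => row 0
  'n' => row 1
  'h' => row 0
Rows:
  Row 0: "gjah"
  Row 1: "iln"
First row length: 4

4


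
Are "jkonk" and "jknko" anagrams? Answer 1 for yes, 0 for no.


Strings: "jkonk", "jknko"
Sorted first:  jkkno
Sorted second: jkkno
Sorted forms match => anagrams

1


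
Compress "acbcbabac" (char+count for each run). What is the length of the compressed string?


Input: acbcbabac
Runs:
  'a' x 1 => "a1"
  'c' x 1 => "c1"
  'b' x 1 => "b1"
  'c' x 1 => "c1"
  'b' x 1 => "b1"
  'a' x 1 => "a1"
  'b' x 1 => "b1"
  'a' x 1 => "a1"
  'c' x 1 => "c1"
Compressed: "a1c1b1c1b1a1b1a1c1"
Compressed length: 18

18


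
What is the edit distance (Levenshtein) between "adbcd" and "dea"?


Computing edit distance: "adbcd" -> "dea"
DP table:
           d    e    a
      0    1    2    3
  a   1    1    2    2
  d   2    1    2    3
  b   3    2    2    3
  c   4    3    3    3
  d   5    4    4    4
Edit distance = dp[5][3] = 4

4


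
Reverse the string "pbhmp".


Input: pbhmp
Reading characters right to left:
  Position 4: 'p'
  Position 3: 'm'
  Position 2: 'h'
  Position 1: 'b'
  Position 0: 'p'
Reversed: pmhbp

pmhbp


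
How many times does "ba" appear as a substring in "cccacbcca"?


Searching for "ba" in "cccacbcca"
Scanning each position:
  Position 0: "cc" => no
  Position 1: "cc" => no
  Position 2: "ca" => no
  Position 3: "ac" => no
  Position 4: "cb" => no
  Position 5: "bc" => no
  Position 6: "cc" => no
  Position 7: "ca" => no
Total occurrences: 0

0


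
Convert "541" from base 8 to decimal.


Input: "541" in base 8
Positional expansion:
  Digit '5' (value 5) x 8^2 = 320
  Digit '4' (value 4) x 8^1 = 32
  Digit '1' (value 1) x 8^0 = 1
Sum = 353

353


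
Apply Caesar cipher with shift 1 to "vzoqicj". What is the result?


Caesar cipher: shift "vzoqicj" by 1
  'v' (pos 21) + 1 = pos 22 = 'w'
  'z' (pos 25) + 1 = pos 0 = 'a'
  'o' (pos 14) + 1 = pos 15 = 'p'
  'q' (pos 16) + 1 = pos 17 = 'r'
  'i' (pos 8) + 1 = pos 9 = 'j'
  'c' (pos 2) + 1 = pos 3 = 'd'
  'j' (pos 9) + 1 = pos 10 = 'k'
Result: waprjdk

waprjdk


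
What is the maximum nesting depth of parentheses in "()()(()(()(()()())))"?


Input: "()()(()(()(()()())))"
Tracking depth:
  Position 0 '(': depth becomes 1
  Position 1 ')': depth becomes 0
  Position 2 '(': depth becomes 1
  Position 3 ')': depth becomes 0
  Position 4 '(': depth becomes 1
  Position 5 '(': depth becomes 2
  Position 6 ')': depth becomes 1
  Position 7 '(': depth becomes 2
  Position 8 '(': depth becomes 3
  Position 9 ')': depth becomes 2
  Position 10 '(': depth becomes 3
  Position 11 '(': depth becomes 4
  Position 12 ')': depth becomes 3
  Position 13 '(': depth becomes 4
  Position 14 ')': depth becomes 3
  Position 15 '(': depth becomes 4
  Position 16 ')': depth becomes 3
  Position 17 ')': depth becomes 2
  Position 18 ')': depth becomes 1
  Position 19 ')': depth becomes 0
Maximum depth reached: 4

4


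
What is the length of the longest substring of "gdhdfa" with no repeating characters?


Input: "gdhdfa"
Sliding window (track last position of each char):
  Position 0 ('g'): window [0,0] length 1 -- new best
  Position 1 ('d'): window [0,1] length 2 -- new best
  Position 2 ('h'): window [0,2] length 3 -- new best
  Position 3 ('d'): repeat (last at 1), move window start to 2
  Position 3 ('d'): window [2,3] length 2
  Position 4 ('f'): window [2,4] length 3
  Position 5 ('a'): window [2,5] length 4 -- new best
Longest substring with no repeats: "hdfa" with length 4

4


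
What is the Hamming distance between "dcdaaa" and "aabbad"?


Comparing "dcdaaa" and "aabbad" position by position:
  Position 0: 'd' vs 'a' => differ
  Position 1: 'c' vs 'a' => differ
  Position 2: 'd' vs 'b' => differ
  Position 3: 'a' vs 'b' => differ
  Position 4: 'a' vs 'a' => same
  Position 5: 'a' vs 'd' => differ
Total differences (Hamming distance): 5

5


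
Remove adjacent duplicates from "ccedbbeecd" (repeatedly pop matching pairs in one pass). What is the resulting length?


Input: ccedbbeecd
Stack-based adjacent duplicate removal:
  Read 'c': push. Stack: c
  Read 'c': matches stack top 'c' => pop. Stack: (empty)
  Read 'e': push. Stack: e
  Read 'd': push. Stack: ed
  Read 'b': push. Stack: edb
  Read 'b': matches stack top 'b' => pop. Stack: ed
  Read 'e': push. Stack: ede
  Read 'e': matches stack top 'e' => pop. Stack: ed
  Read 'c': push. Stack: edc
  Read 'd': push. Stack: edcd
Final stack: "edcd" (length 4)

4


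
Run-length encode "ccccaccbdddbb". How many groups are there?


Input: ccccaccbdddbb
Scanning for consecutive runs:
  Group 1: 'c' x 4 (positions 0-3)
  Group 2: 'a' x 1 (positions 4-4)
  Group 3: 'c' x 2 (positions 5-6)
  Group 4: 'b' x 1 (positions 7-7)
  Group 5: 'd' x 3 (positions 8-10)
  Group 6: 'b' x 2 (positions 11-12)
Total groups: 6

6


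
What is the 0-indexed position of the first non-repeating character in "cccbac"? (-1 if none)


Input: cccbac
Character frequencies:
  'a': 1
  'b': 1
  'c': 4
Scanning left to right for freq == 1:
  Position 0 ('c'): freq=4, skip
  Position 1 ('c'): freq=4, skip
  Position 2 ('c'): freq=4, skip
  Position 3 ('b'): unique! => answer = 3

3


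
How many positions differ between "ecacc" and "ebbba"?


Comparing "ecacc" and "ebbba" position by position:
  Position 0: 'e' vs 'e' => same
  Position 1: 'c' vs 'b' => DIFFER
  Position 2: 'a' vs 'b' => DIFFER
  Position 3: 'c' vs 'b' => DIFFER
  Position 4: 'c' vs 'a' => DIFFER
Positions that differ: 4

4


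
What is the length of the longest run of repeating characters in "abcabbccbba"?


Input: "abcabbccbba"
Scanning for longest run:
  Position 1 ('b'): new char, reset run to 1
  Position 2 ('c'): new char, reset run to 1
  Position 3 ('a'): new char, reset run to 1
  Position 4 ('b'): new char, reset run to 1
  Position 5 ('b'): continues run of 'b', length=2
  Position 6 ('c'): new char, reset run to 1
  Position 7 ('c'): continues run of 'c', length=2
  Position 8 ('b'): new char, reset run to 1
  Position 9 ('b'): continues run of 'b', length=2
  Position 10 ('a'): new char, reset run to 1
Longest run: 'b' with length 2

2


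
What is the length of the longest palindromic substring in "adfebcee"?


Input: "adfebcee"
Checking substrings for palindromes:
  [6:8] "ee" (len 2) => palindrome
Longest palindromic substring: "ee" with length 2

2


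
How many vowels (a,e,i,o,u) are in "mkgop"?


Input: mkgop
Checking each character:
  'm' at position 0: consonant
  'k' at position 1: consonant
  'g' at position 2: consonant
  'o' at position 3: vowel (running total: 1)
  'p' at position 4: consonant
Total vowels: 1

1


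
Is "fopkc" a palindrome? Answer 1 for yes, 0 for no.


Input: fopkc
Reversed: ckpof
  Compare pos 0 ('f') with pos 4 ('c'): MISMATCH
  Compare pos 1 ('o') with pos 3 ('k'): MISMATCH
Result: not a palindrome

0


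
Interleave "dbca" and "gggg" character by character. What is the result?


Interleaving "dbca" and "gggg":
  Position 0: 'd' from first, 'g' from second => "dg"
  Position 1: 'b' from first, 'g' from second => "bg"
  Position 2: 'c' from first, 'g' from second => "cg"
  Position 3: 'a' from first, 'g' from second => "ag"
Result: dgbgcgag

dgbgcgag


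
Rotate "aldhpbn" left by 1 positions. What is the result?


Input: "aldhpbn", rotate left by 1
First 1 characters: "a"
Remaining characters: "ldhpbn"
Concatenate remaining + first: "ldhpbn" + "a" = "ldhpbna"

ldhpbna


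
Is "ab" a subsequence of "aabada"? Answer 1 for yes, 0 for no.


Check if "ab" is a subsequence of "aabada"
Greedy scan:
  Position 0 ('a'): matches sub[0] = 'a'
  Position 1 ('a'): no match needed
  Position 2 ('b'): matches sub[1] = 'b'
  Position 3 ('a'): no match needed
  Position 4 ('d'): no match needed
  Position 5 ('a'): no match needed
All 2 characters matched => is a subsequence

1


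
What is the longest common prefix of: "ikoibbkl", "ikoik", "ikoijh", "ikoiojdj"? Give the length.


Words: ikoibbkl, ikoik, ikoijh, ikoiojdj
  Position 0: all 'i' => match
  Position 1: all 'k' => match
  Position 2: all 'o' => match
  Position 3: all 'i' => match
  Position 4: ('b', 'k', 'j', 'o') => mismatch, stop
LCP = "ikoi" (length 4)

4


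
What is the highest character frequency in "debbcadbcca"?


Input: debbcadbcca
Character counts:
  'a': 2
  'b': 3
  'c': 3
  'd': 2
  'e': 1
Maximum frequency: 3

3


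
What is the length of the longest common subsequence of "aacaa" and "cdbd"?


LCS of "aacaa" and "cdbd"
DP table:
           c    d    b    d
      0    0    0    0    0
  a   0    0    0    0    0
  a   0    0    0    0    0
  c   0    1    1    1    1
  a   0    1    1    1    1
  a   0    1    1    1    1
LCS length = dp[5][4] = 1

1


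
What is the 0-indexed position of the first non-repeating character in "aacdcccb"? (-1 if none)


Input: aacdcccb
Character frequencies:
  'a': 2
  'b': 1
  'c': 4
  'd': 1
Scanning left to right for freq == 1:
  Position 0 ('a'): freq=2, skip
  Position 1 ('a'): freq=2, skip
  Position 2 ('c'): freq=4, skip
  Position 3 ('d'): unique! => answer = 3

3


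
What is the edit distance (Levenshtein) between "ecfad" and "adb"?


Computing edit distance: "ecfad" -> "adb"
DP table:
           a    d    b
      0    1    2    3
  e   1    1    2    3
  c   2    2    2    3
  f   3    3    3    3
  a   4    3    4    4
  d   5    4    3    4
Edit distance = dp[5][3] = 4

4


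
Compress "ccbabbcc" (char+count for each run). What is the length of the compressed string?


Input: ccbabbcc
Runs:
  'c' x 2 => "c2"
  'b' x 1 => "b1"
  'a' x 1 => "a1"
  'b' x 2 => "b2"
  'c' x 2 => "c2"
Compressed: "c2b1a1b2c2"
Compressed length: 10

10


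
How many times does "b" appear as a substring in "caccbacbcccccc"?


Searching for "b" in "caccbacbcccccc"
Scanning each position:
  Position 0: "c" => no
  Position 1: "a" => no
  Position 2: "c" => no
  Position 3: "c" => no
  Position 4: "b" => MATCH
  Position 5: "a" => no
  Position 6: "c" => no
  Position 7: "b" => MATCH
  Position 8: "c" => no
  Position 9: "c" => no
  Position 10: "c" => no
  Position 11: "c" => no
  Position 12: "c" => no
  Position 13: "c" => no
Total occurrences: 2

2


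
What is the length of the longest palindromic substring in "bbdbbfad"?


Input: "bbdbbfad"
Checking substrings for palindromes:
  [0:5] "bbdbb" (len 5) => palindrome
  [1:4] "bdb" (len 3) => palindrome
  [0:2] "bb" (len 2) => palindrome
  [3:5] "bb" (len 2) => palindrome
Longest palindromic substring: "bbdbb" with length 5

5


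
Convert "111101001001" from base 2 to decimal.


Input: "111101001001" in base 2
Positional expansion:
  Digit '1' (value 1) x 2^11 = 2048
  Digit '1' (value 1) x 2^10 = 1024
  Digit '1' (value 1) x 2^9 = 512
  Digit '1' (value 1) x 2^8 = 256
  Digit '0' (value 0) x 2^7 = 0
  Digit '1' (value 1) x 2^6 = 64
  Digit '0' (value 0) x 2^5 = 0
  Digit '0' (value 0) x 2^4 = 0
  Digit '1' (value 1) x 2^3 = 8
  Digit '0' (value 0) x 2^2 = 0
  Digit '0' (value 0) x 2^1 = 0
  Digit '1' (value 1) x 2^0 = 1
Sum = 3913

3913


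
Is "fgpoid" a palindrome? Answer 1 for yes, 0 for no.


Input: fgpoid
Reversed: diopgf
  Compare pos 0 ('f') with pos 5 ('d'): MISMATCH
  Compare pos 1 ('g') with pos 4 ('i'): MISMATCH
  Compare pos 2 ('p') with pos 3 ('o'): MISMATCH
Result: not a palindrome

0


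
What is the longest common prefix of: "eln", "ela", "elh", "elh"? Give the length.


Words: eln, ela, elh, elh
  Position 0: all 'e' => match
  Position 1: all 'l' => match
  Position 2: ('n', 'a', 'h', 'h') => mismatch, stop
LCP = "el" (length 2)

2


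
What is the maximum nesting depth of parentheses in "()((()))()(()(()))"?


Input: "()((()))()(()(()))"
Tracking depth:
  Position 0 '(': depth becomes 1
  Position 1 ')': depth becomes 0
  Position 2 '(': depth becomes 1
  Position 3 '(': depth becomes 2
  Position 4 '(': depth becomes 3
  Position 5 ')': depth becomes 2
  Position 6 ')': depth becomes 1
  Position 7 ')': depth becomes 0
  Position 8 '(': depth becomes 1
  Position 9 ')': depth becomes 0
  Position 10 '(': depth becomes 1
  Position 11 '(': depth becomes 2
  Position 12 ')': depth becomes 1
  Position 13 '(': depth becomes 2
  Position 14 '(': depth becomes 3
  Position 15 ')': depth becomes 2
  Position 16 ')': depth becomes 1
  Position 17 ')': depth becomes 0
Maximum depth reached: 3

3


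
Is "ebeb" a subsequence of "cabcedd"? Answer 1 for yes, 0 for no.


Check if "ebeb" is a subsequence of "cabcedd"
Greedy scan:
  Position 0 ('c'): no match needed
  Position 1 ('a'): no match needed
  Position 2 ('b'): no match needed
  Position 3 ('c'): no match needed
  Position 4 ('e'): matches sub[0] = 'e'
  Position 5 ('d'): no match needed
  Position 6 ('d'): no match needed
Only matched 1/4 characters => not a subsequence

0


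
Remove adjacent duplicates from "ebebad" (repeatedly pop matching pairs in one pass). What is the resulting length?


Input: ebebad
Stack-based adjacent duplicate removal:
  Read 'e': push. Stack: e
  Read 'b': push. Stack: eb
  Read 'e': push. Stack: ebe
  Read 'b': push. Stack: ebeb
  Read 'a': push. Stack: ebeba
  Read 'd': push. Stack: ebebad
Final stack: "ebebad" (length 6)

6


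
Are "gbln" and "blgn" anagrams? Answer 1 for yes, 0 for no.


Strings: "gbln", "blgn"
Sorted first:  bgln
Sorted second: bgln
Sorted forms match => anagrams

1


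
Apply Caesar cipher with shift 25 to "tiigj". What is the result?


Caesar cipher: shift "tiigj" by 25
  't' (pos 19) + 25 = pos 18 = 's'
  'i' (pos 8) + 25 = pos 7 = 'h'
  'i' (pos 8) + 25 = pos 7 = 'h'
  'g' (pos 6) + 25 = pos 5 = 'f'
  'j' (pos 9) + 25 = pos 8 = 'i'
Result: shhfi

shhfi


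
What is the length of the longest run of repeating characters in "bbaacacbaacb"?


Input: "bbaacacbaacb"
Scanning for longest run:
  Position 1 ('b'): continues run of 'b', length=2
  Position 2 ('a'): new char, reset run to 1
  Position 3 ('a'): continues run of 'a', length=2
  Position 4 ('c'): new char, reset run to 1
  Position 5 ('a'): new char, reset run to 1
  Position 6 ('c'): new char, reset run to 1
  Position 7 ('b'): new char, reset run to 1
  Position 8 ('a'): new char, reset run to 1
  Position 9 ('a'): continues run of 'a', length=2
  Position 10 ('c'): new char, reset run to 1
  Position 11 ('b'): new char, reset run to 1
Longest run: 'b' with length 2

2


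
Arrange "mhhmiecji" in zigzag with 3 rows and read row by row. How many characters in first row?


Zigzag "mhhmiecji" into 3 rows:
Placing characters:
  'm' => row 0
  'h' => row 1
  'h' => row 2
  'm' => row 1
  'i' => row 0
  'e' => row 1
  'c' => row 2
  'j' => row 1
  'i' => row 0
Rows:
  Row 0: "mii"
  Row 1: "hmej"
  Row 2: "hc"
First row length: 3

3


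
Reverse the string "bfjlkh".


Input: bfjlkh
Reading characters right to left:
  Position 5: 'h'
  Position 4: 'k'
  Position 3: 'l'
  Position 2: 'j'
  Position 1: 'f'
  Position 0: 'b'
Reversed: hkljfb

hkljfb


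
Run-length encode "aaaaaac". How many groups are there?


Input: aaaaaac
Scanning for consecutive runs:
  Group 1: 'a' x 6 (positions 0-5)
  Group 2: 'c' x 1 (positions 6-6)
Total groups: 2

2


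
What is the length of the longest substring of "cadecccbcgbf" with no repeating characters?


Input: "cadecccbcgbf"
Sliding window (track last position of each char):
  Position 0 ('c'): window [0,0] length 1 -- new best
  Position 1 ('a'): window [0,1] length 2 -- new best
  Position 2 ('d'): window [0,2] length 3 -- new best
  Position 3 ('e'): window [0,3] length 4 -- new best
  Position 4 ('c'): repeat (last at 0), move window start to 1
  Position 4 ('c'): window [1,4] length 4
  Position 5 ('c'): repeat (last at 4), move window start to 5
  Position 5 ('c'): window [5,5] length 1
  Position 6 ('c'): repeat (last at 5), move window start to 6
  Position 6 ('c'): window [6,6] length 1
  Position 7 ('b'): window [6,7] length 2
  Position 8 ('c'): repeat (last at 6), move window start to 7
  Position 8 ('c'): window [7,8] length 2
  Position 9 ('g'): window [7,9] length 3
  Position 10 ('b'): repeat (last at 7), move window start to 8
  Position 10 ('b'): window [8,10] length 3
  Position 11 ('f'): window [8,11] length 4
Longest substring with no repeats: "cade" with length 4

4


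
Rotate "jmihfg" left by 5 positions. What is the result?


Input: "jmihfg", rotate left by 5
First 5 characters: "jmihf"
Remaining characters: "g"
Concatenate remaining + first: "g" + "jmihf" = "gjmihf"

gjmihf


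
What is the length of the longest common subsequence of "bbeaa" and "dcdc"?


LCS of "bbeaa" and "dcdc"
DP table:
           d    c    d    c
      0    0    0    0    0
  b   0    0    0    0    0
  b   0    0    0    0    0
  e   0    0    0    0    0
  a   0    0    0    0    0
  a   0    0    0    0    0
LCS length = dp[5][4] = 0

0


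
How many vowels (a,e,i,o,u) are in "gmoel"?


Input: gmoel
Checking each character:
  'g' at position 0: consonant
  'm' at position 1: consonant
  'o' at position 2: vowel (running total: 1)
  'e' at position 3: vowel (running total: 2)
  'l' at position 4: consonant
Total vowels: 2

2


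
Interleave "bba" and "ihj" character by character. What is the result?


Interleaving "bba" and "ihj":
  Position 0: 'b' from first, 'i' from second => "bi"
  Position 1: 'b' from first, 'h' from second => "bh"
  Position 2: 'a' from first, 'j' from second => "aj"
Result: bibhaj

bibhaj


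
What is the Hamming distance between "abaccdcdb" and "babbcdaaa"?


Comparing "abaccdcdb" and "babbcdaaa" position by position:
  Position 0: 'a' vs 'b' => differ
  Position 1: 'b' vs 'a' => differ
  Position 2: 'a' vs 'b' => differ
  Position 3: 'c' vs 'b' => differ
  Position 4: 'c' vs 'c' => same
  Position 5: 'd' vs 'd' => same
  Position 6: 'c' vs 'a' => differ
  Position 7: 'd' vs 'a' => differ
  Position 8: 'b' vs 'a' => differ
Total differences (Hamming distance): 7

7


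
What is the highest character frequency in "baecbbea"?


Input: baecbbea
Character counts:
  'a': 2
  'b': 3
  'c': 1
  'e': 2
Maximum frequency: 3

3


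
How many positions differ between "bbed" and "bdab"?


Comparing "bbed" and "bdab" position by position:
  Position 0: 'b' vs 'b' => same
  Position 1: 'b' vs 'd' => DIFFER
  Position 2: 'e' vs 'a' => DIFFER
  Position 3: 'd' vs 'b' => DIFFER
Positions that differ: 3

3


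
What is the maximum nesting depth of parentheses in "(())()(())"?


Input: "(())()(())"
Tracking depth:
  Position 0 '(': depth becomes 1
  Position 1 '(': depth becomes 2
  Position 2 ')': depth becomes 1
  Position 3 ')': depth becomes 0
  Position 4 '(': depth becomes 1
  Position 5 ')': depth becomes 0
  Position 6 '(': depth becomes 1
  Position 7 '(': depth becomes 2
  Position 8 ')': depth becomes 1
  Position 9 ')': depth becomes 0
Maximum depth reached: 2

2


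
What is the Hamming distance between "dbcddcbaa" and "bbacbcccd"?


Comparing "dbcddcbaa" and "bbacbcccd" position by position:
  Position 0: 'd' vs 'b' => differ
  Position 1: 'b' vs 'b' => same
  Position 2: 'c' vs 'a' => differ
  Position 3: 'd' vs 'c' => differ
  Position 4: 'd' vs 'b' => differ
  Position 5: 'c' vs 'c' => same
  Position 6: 'b' vs 'c' => differ
  Position 7: 'a' vs 'c' => differ
  Position 8: 'a' vs 'd' => differ
Total differences (Hamming distance): 7

7


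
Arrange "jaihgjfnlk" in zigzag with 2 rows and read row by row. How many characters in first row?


Zigzag "jaihgjfnlk" into 2 rows:
Placing characters:
  'j' => row 0
  'a' => row 1
  'i' => row 0
  'h' => row 1
  'g' => row 0
  'j' => row 1
  'f' => row 0
  'n' => row 1
  'l' => row 0
  'k' => row 1
Rows:
  Row 0: "jigfl"
  Row 1: "ahjnk"
First row length: 5

5


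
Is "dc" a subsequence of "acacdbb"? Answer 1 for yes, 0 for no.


Check if "dc" is a subsequence of "acacdbb"
Greedy scan:
  Position 0 ('a'): no match needed
  Position 1 ('c'): no match needed
  Position 2 ('a'): no match needed
  Position 3 ('c'): no match needed
  Position 4 ('d'): matches sub[0] = 'd'
  Position 5 ('b'): no match needed
  Position 6 ('b'): no match needed
Only matched 1/2 characters => not a subsequence

0


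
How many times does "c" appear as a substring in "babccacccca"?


Searching for "c" in "babccacccca"
Scanning each position:
  Position 0: "b" => no
  Position 1: "a" => no
  Position 2: "b" => no
  Position 3: "c" => MATCH
  Position 4: "c" => MATCH
  Position 5: "a" => no
  Position 6: "c" => MATCH
  Position 7: "c" => MATCH
  Position 8: "c" => MATCH
  Position 9: "c" => MATCH
  Position 10: "a" => no
Total occurrences: 6

6


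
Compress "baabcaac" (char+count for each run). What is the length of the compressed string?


Input: baabcaac
Runs:
  'b' x 1 => "b1"
  'a' x 2 => "a2"
  'b' x 1 => "b1"
  'c' x 1 => "c1"
  'a' x 2 => "a2"
  'c' x 1 => "c1"
Compressed: "b1a2b1c1a2c1"
Compressed length: 12

12


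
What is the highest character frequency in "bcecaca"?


Input: bcecaca
Character counts:
  'a': 2
  'b': 1
  'c': 3
  'e': 1
Maximum frequency: 3

3


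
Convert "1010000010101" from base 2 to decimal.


Input: "1010000010101" in base 2
Positional expansion:
  Digit '1' (value 1) x 2^12 = 4096
  Digit '0' (value 0) x 2^11 = 0
  Digit '1' (value 1) x 2^10 = 1024
  Digit '0' (value 0) x 2^9 = 0
  Digit '0' (value 0) x 2^8 = 0
  Digit '0' (value 0) x 2^7 = 0
  Digit '0' (value 0) x 2^6 = 0
  Digit '0' (value 0) x 2^5 = 0
  Digit '1' (value 1) x 2^4 = 16
  Digit '0' (value 0) x 2^3 = 0
  Digit '1' (value 1) x 2^2 = 4
  Digit '0' (value 0) x 2^1 = 0
  Digit '1' (value 1) x 2^0 = 1
Sum = 5141

5141


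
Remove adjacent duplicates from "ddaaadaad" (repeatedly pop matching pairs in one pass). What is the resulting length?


Input: ddaaadaad
Stack-based adjacent duplicate removal:
  Read 'd': push. Stack: d
  Read 'd': matches stack top 'd' => pop. Stack: (empty)
  Read 'a': push. Stack: a
  Read 'a': matches stack top 'a' => pop. Stack: (empty)
  Read 'a': push. Stack: a
  Read 'd': push. Stack: ad
  Read 'a': push. Stack: ada
  Read 'a': matches stack top 'a' => pop. Stack: ad
  Read 'd': matches stack top 'd' => pop. Stack: a
Final stack: "a" (length 1)

1


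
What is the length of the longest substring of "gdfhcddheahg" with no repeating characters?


Input: "gdfhcddheahg"
Sliding window (track last position of each char):
  Position 0 ('g'): window [0,0] length 1 -- new best
  Position 1 ('d'): window [0,1] length 2 -- new best
  Position 2 ('f'): window [0,2] length 3 -- new best
  Position 3 ('h'): window [0,3] length 4 -- new best
  Position 4 ('c'): window [0,4] length 5 -- new best
  Position 5 ('d'): repeat (last at 1), move window start to 2
  Position 5 ('d'): window [2,5] length 4
  Position 6 ('d'): repeat (last at 5), move window start to 6
  Position 6 ('d'): window [6,6] length 1
  Position 7 ('h'): window [6,7] length 2
  Position 8 ('e'): window [6,8] length 3
  Position 9 ('a'): window [6,9] length 4
  Position 10 ('h'): repeat (last at 7), move window start to 8
  Position 10 ('h'): window [8,10] length 3
  Position 11 ('g'): window [8,11] length 4
Longest substring with no repeats: "gdfhc" with length 5

5


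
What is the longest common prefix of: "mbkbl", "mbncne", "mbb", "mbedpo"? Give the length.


Words: mbkbl, mbncne, mbb, mbedpo
  Position 0: all 'm' => match
  Position 1: all 'b' => match
  Position 2: ('k', 'n', 'b', 'e') => mismatch, stop
LCP = "mb" (length 2)

2


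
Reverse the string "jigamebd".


Input: jigamebd
Reading characters right to left:
  Position 7: 'd'
  Position 6: 'b'
  Position 5: 'e'
  Position 4: 'm'
  Position 3: 'a'
  Position 2: 'g'
  Position 1: 'i'
  Position 0: 'j'
Reversed: dbemagij

dbemagij


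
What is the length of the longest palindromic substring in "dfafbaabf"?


Input: "dfafbaabf"
Checking substrings for palindromes:
  [3:9] "fbaabf" (len 6) => palindrome
  [4:8] "baab" (len 4) => palindrome
  [1:4] "faf" (len 3) => palindrome
  [5:7] "aa" (len 2) => palindrome
Longest palindromic substring: "fbaabf" with length 6

6


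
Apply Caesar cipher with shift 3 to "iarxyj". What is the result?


Caesar cipher: shift "iarxyj" by 3
  'i' (pos 8) + 3 = pos 11 = 'l'
  'a' (pos 0) + 3 = pos 3 = 'd'
  'r' (pos 17) + 3 = pos 20 = 'u'
  'x' (pos 23) + 3 = pos 0 = 'a'
  'y' (pos 24) + 3 = pos 1 = 'b'
  'j' (pos 9) + 3 = pos 12 = 'm'
Result: lduabm

lduabm


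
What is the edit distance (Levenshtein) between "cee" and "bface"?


Computing edit distance: "cee" -> "bface"
DP table:
           b    f    a    c    e
      0    1    2    3    4    5
  c   1    1    2    3    3    4
  e   2    2    2    3    4    3
  e   3    3    3    3    4    4
Edit distance = dp[3][5] = 4

4


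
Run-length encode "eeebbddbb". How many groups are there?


Input: eeebbddbb
Scanning for consecutive runs:
  Group 1: 'e' x 3 (positions 0-2)
  Group 2: 'b' x 2 (positions 3-4)
  Group 3: 'd' x 2 (positions 5-6)
  Group 4: 'b' x 2 (positions 7-8)
Total groups: 4

4


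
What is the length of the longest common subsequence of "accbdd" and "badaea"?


LCS of "accbdd" and "badaea"
DP table:
           b    a    d    a    e    a
      0    0    0    0    0    0    0
  a   0    0    1    1    1    1    1
  c   0    0    1    1    1    1    1
  c   0    0    1    1    1    1    1
  b   0    1    1    1    1    1    1
  d   0    1    1    2    2    2    2
  d   0    1    1    2    2    2    2
LCS length = dp[6][6] = 2

2


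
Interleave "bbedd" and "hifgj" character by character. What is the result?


Interleaving "bbedd" and "hifgj":
  Position 0: 'b' from first, 'h' from second => "bh"
  Position 1: 'b' from first, 'i' from second => "bi"
  Position 2: 'e' from first, 'f' from second => "ef"
  Position 3: 'd' from first, 'g' from second => "dg"
  Position 4: 'd' from first, 'j' from second => "dj"
Result: bhbiefdgdj

bhbiefdgdj


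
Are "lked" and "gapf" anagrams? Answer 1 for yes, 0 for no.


Strings: "lked", "gapf"
Sorted first:  dekl
Sorted second: afgp
Differ at position 0: 'd' vs 'a' => not anagrams

0


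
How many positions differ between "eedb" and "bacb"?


Comparing "eedb" and "bacb" position by position:
  Position 0: 'e' vs 'b' => DIFFER
  Position 1: 'e' vs 'a' => DIFFER
  Position 2: 'd' vs 'c' => DIFFER
  Position 3: 'b' vs 'b' => same
Positions that differ: 3

3


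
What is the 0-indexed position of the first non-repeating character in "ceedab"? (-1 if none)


Input: ceedab
Character frequencies:
  'a': 1
  'b': 1
  'c': 1
  'd': 1
  'e': 2
Scanning left to right for freq == 1:
  Position 0 ('c'): unique! => answer = 0

0


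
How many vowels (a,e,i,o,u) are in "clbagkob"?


Input: clbagkob
Checking each character:
  'c' at position 0: consonant
  'l' at position 1: consonant
  'b' at position 2: consonant
  'a' at position 3: vowel (running total: 1)
  'g' at position 4: consonant
  'k' at position 5: consonant
  'o' at position 6: vowel (running total: 2)
  'b' at position 7: consonant
Total vowels: 2

2


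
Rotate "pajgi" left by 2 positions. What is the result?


Input: "pajgi", rotate left by 2
First 2 characters: "pa"
Remaining characters: "jgi"
Concatenate remaining + first: "jgi" + "pa" = "jgipa"

jgipa


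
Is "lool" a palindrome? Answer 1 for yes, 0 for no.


Input: lool
Reversed: lool
  Compare pos 0 ('l') with pos 3 ('l'): match
  Compare pos 1 ('o') with pos 2 ('o'): match
Result: palindrome

1


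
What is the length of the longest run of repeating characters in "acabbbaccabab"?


Input: "acabbbaccabab"
Scanning for longest run:
  Position 1 ('c'): new char, reset run to 1
  Position 2 ('a'): new char, reset run to 1
  Position 3 ('b'): new char, reset run to 1
  Position 4 ('b'): continues run of 'b', length=2
  Position 5 ('b'): continues run of 'b', length=3
  Position 6 ('a'): new char, reset run to 1
  Position 7 ('c'): new char, reset run to 1
  Position 8 ('c'): continues run of 'c', length=2
  Position 9 ('a'): new char, reset run to 1
  Position 10 ('b'): new char, reset run to 1
  Position 11 ('a'): new char, reset run to 1
  Position 12 ('b'): new char, reset run to 1
Longest run: 'b' with length 3

3


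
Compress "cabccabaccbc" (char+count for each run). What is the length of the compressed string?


Input: cabccabaccbc
Runs:
  'c' x 1 => "c1"
  'a' x 1 => "a1"
  'b' x 1 => "b1"
  'c' x 2 => "c2"
  'a' x 1 => "a1"
  'b' x 1 => "b1"
  'a' x 1 => "a1"
  'c' x 2 => "c2"
  'b' x 1 => "b1"
  'c' x 1 => "c1"
Compressed: "c1a1b1c2a1b1a1c2b1c1"
Compressed length: 20

20


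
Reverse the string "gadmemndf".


Input: gadmemndf
Reading characters right to left:
  Position 8: 'f'
  Position 7: 'd'
  Position 6: 'n'
  Position 5: 'm'
  Position 4: 'e'
  Position 3: 'm'
  Position 2: 'd'
  Position 1: 'a'
  Position 0: 'g'
Reversed: fdnmemdag

fdnmemdag


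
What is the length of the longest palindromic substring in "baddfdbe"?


Input: "baddfdbe"
Checking substrings for palindromes:
  [3:6] "dfd" (len 3) => palindrome
  [2:4] "dd" (len 2) => palindrome
Longest palindromic substring: "dfd" with length 3

3


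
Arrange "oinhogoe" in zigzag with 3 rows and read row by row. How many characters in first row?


Zigzag "oinhogoe" into 3 rows:
Placing characters:
  'o' => row 0
  'i' => row 1
  'n' => row 2
  'h' => row 1
  'o' => row 0
  'g' => row 1
  'o' => row 2
  'e' => row 1
Rows:
  Row 0: "oo"
  Row 1: "ihge"
  Row 2: "no"
First row length: 2

2


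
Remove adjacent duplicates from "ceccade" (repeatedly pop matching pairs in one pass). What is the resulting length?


Input: ceccade
Stack-based adjacent duplicate removal:
  Read 'c': push. Stack: c
  Read 'e': push. Stack: ce
  Read 'c': push. Stack: cec
  Read 'c': matches stack top 'c' => pop. Stack: ce
  Read 'a': push. Stack: cea
  Read 'd': push. Stack: cead
  Read 'e': push. Stack: ceade
Final stack: "ceade" (length 5)

5


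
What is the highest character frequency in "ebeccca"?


Input: ebeccca
Character counts:
  'a': 1
  'b': 1
  'c': 3
  'e': 2
Maximum frequency: 3

3


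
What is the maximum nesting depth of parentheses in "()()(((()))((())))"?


Input: "()()(((()))((())))"
Tracking depth:
  Position 0 '(': depth becomes 1
  Position 1 ')': depth becomes 0
  Position 2 '(': depth becomes 1
  Position 3 ')': depth becomes 0
  Position 4 '(': depth becomes 1
  Position 5 '(': depth becomes 2
  Position 6 '(': depth becomes 3
  Position 7 '(': depth becomes 4
  Position 8 ')': depth becomes 3
  Position 9 ')': depth becomes 2
  Position 10 ')': depth becomes 1
  Position 11 '(': depth becomes 2
  Position 12 '(': depth becomes 3
  Position 13 '(': depth becomes 4
  Position 14 ')': depth becomes 3
  Position 15 ')': depth becomes 2
  Position 16 ')': depth becomes 1
  Position 17 ')': depth becomes 0
Maximum depth reached: 4

4


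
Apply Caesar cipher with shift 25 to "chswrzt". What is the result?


Caesar cipher: shift "chswrzt" by 25
  'c' (pos 2) + 25 = pos 1 = 'b'
  'h' (pos 7) + 25 = pos 6 = 'g'
  's' (pos 18) + 25 = pos 17 = 'r'
  'w' (pos 22) + 25 = pos 21 = 'v'
  'r' (pos 17) + 25 = pos 16 = 'q'
  'z' (pos 25) + 25 = pos 24 = 'y'
  't' (pos 19) + 25 = pos 18 = 's'
Result: bgrvqys

bgrvqys


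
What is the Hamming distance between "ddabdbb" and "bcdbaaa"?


Comparing "ddabdbb" and "bcdbaaa" position by position:
  Position 0: 'd' vs 'b' => differ
  Position 1: 'd' vs 'c' => differ
  Position 2: 'a' vs 'd' => differ
  Position 3: 'b' vs 'b' => same
  Position 4: 'd' vs 'a' => differ
  Position 5: 'b' vs 'a' => differ
  Position 6: 'b' vs 'a' => differ
Total differences (Hamming distance): 6

6


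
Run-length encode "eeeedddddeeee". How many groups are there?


Input: eeeedddddeeee
Scanning for consecutive runs:
  Group 1: 'e' x 4 (positions 0-3)
  Group 2: 'd' x 5 (positions 4-8)
  Group 3: 'e' x 4 (positions 9-12)
Total groups: 3

3


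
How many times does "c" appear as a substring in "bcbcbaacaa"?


Searching for "c" in "bcbcbaacaa"
Scanning each position:
  Position 0: "b" => no
  Position 1: "c" => MATCH
  Position 2: "b" => no
  Position 3: "c" => MATCH
  Position 4: "b" => no
  Position 5: "a" => no
  Position 6: "a" => no
  Position 7: "c" => MATCH
  Position 8: "a" => no
  Position 9: "a" => no
Total occurrences: 3

3


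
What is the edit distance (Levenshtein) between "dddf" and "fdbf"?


Computing edit distance: "dddf" -> "fdbf"
DP table:
           f    d    b    f
      0    1    2    3    4
  d   1    1    1    2    3
  d   2    2    1    2    3
  d   3    3    2    2    3
  f   4    3    3    3    2
Edit distance = dp[4][4] = 2

2


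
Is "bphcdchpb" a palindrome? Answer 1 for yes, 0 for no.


Input: bphcdchpb
Reversed: bphcdchpb
  Compare pos 0 ('b') with pos 8 ('b'): match
  Compare pos 1 ('p') with pos 7 ('p'): match
  Compare pos 2 ('h') with pos 6 ('h'): match
  Compare pos 3 ('c') with pos 5 ('c'): match
Result: palindrome

1


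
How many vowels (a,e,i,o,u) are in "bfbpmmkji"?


Input: bfbpmmkji
Checking each character:
  'b' at position 0: consonant
  'f' at position 1: consonant
  'b' at position 2: consonant
  'p' at position 3: consonant
  'm' at position 4: consonant
  'm' at position 5: consonant
  'k' at position 6: consonant
  'j' at position 7: consonant
  'i' at position 8: vowel (running total: 1)
Total vowels: 1

1
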